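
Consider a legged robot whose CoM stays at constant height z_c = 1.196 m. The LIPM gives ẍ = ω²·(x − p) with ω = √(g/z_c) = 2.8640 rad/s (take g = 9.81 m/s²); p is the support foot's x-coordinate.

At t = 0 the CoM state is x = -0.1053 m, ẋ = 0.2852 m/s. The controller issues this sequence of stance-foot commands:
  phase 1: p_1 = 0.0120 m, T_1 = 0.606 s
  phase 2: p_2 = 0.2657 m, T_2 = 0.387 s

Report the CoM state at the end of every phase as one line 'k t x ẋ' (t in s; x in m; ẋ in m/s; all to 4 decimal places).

1 0.6060 -0.0574 -0.0892
2 0.9930 -0.3190 -1.3986

phase 1: p=0.0120, T=0.606, ωT=1.735584, cosh=2.924268, sinh=2.747971; start (x,ẋ)=(-0.105300, 0.285200) → end (x,ẋ)=(-0.057371, -0.089172)
phase 2: p=0.2657, T=0.387, ωT=1.108368, cosh=1.679754, sinh=1.349657; start (x,ẋ)=(-0.057371, -0.089172) → end (x,ẋ)=(-0.319002, -1.398591)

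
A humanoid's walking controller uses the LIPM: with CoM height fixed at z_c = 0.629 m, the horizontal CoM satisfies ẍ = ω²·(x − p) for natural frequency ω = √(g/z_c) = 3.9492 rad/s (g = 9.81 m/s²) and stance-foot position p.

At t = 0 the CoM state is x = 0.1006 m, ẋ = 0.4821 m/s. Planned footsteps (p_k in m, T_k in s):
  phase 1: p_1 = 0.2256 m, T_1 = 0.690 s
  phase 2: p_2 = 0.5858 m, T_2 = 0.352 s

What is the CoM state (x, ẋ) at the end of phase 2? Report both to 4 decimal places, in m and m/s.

phase 1: p=0.2256, T=0.690, ωT=2.724948, cosh=7.660585, sinh=7.595036; start (x,ẋ)=(0.100600, 0.482100) → end (x,ẋ)=(0.195194, -0.056121)
phase 2: p=0.5858, T=0.352, ωT=1.390118, cosh=2.132186, sinh=1.883140; start (x,ẋ)=(0.195194, -0.056121) → end (x,ẋ)=(-0.273806, -3.024560)

x = -0.2738, ẋ = -3.0246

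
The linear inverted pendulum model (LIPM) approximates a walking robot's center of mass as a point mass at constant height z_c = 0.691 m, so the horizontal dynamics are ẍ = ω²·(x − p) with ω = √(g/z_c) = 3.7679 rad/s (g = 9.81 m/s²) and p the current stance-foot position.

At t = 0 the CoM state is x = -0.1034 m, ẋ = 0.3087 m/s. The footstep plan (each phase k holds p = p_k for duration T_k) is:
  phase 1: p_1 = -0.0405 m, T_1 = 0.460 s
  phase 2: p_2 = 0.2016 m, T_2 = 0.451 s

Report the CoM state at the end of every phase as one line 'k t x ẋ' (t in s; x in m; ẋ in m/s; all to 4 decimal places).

1 0.4600 0.0005 0.2511
2 0.9110 -0.1905 -1.2931

phase 1: p=-0.0405, T=0.460, ωT=1.733234, cosh=2.917819, sinh=2.741107; start (x,ẋ)=(-0.103400, 0.308700) → end (x,ẋ)=(0.000545, 0.251086)
phase 2: p=0.2016, T=0.451, ωT=1.699323, cosh=2.826525, sinh=2.643717; start (x,ẋ)=(0.000545, 0.251086) → end (x,ẋ)=(-0.190514, -1.293060)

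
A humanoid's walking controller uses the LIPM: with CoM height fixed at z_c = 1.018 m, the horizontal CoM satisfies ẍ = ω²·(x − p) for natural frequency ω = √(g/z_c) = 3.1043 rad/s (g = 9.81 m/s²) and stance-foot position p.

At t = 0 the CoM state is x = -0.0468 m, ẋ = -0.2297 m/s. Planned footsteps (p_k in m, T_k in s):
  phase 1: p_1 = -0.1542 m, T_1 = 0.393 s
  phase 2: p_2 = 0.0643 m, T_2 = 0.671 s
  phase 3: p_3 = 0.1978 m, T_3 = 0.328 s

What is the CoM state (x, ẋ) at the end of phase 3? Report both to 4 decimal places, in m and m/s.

x = -1.1855, ẋ = -4.1213

phase 1: p=-0.1542, T=0.393, ωT=1.219990, cosh=1.841193, sinh=1.545960; start (x,ẋ)=(-0.046800, -0.229700) → end (x,ẋ)=(-0.070848, 0.092504)
phase 2: p=0.0643, T=0.671, ωT=2.082985, cosh=4.076479, sinh=3.951921; start (x,ẋ)=(-0.070848, 0.092504) → end (x,ẋ)=(-0.368866, -1.280897)
phase 3: p=0.1978, T=0.328, ωT=1.018210, cosh=1.564739, sinh=1.203498; start (x,ẋ)=(-0.368866, -1.280897) → end (x,ẋ)=(-1.185471, -4.121341)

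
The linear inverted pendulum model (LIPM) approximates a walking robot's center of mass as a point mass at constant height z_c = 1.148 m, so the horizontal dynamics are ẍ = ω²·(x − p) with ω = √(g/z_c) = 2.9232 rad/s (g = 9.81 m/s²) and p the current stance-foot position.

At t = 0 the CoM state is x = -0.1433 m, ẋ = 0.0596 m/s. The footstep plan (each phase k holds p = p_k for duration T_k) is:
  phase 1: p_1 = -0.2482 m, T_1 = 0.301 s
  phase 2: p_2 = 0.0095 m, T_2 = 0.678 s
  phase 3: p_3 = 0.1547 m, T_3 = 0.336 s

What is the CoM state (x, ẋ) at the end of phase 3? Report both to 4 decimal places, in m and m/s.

x = 0.3573, ẋ = 0.7849

phase 1: p=-0.2482, T=0.301, ωT=0.879883, cosh=1.412725, sinh=0.997893; start (x,ẋ)=(-0.143300, 0.059600) → end (x,ẋ)=(-0.079660, 0.390196)
phase 2: p=0.0095, T=0.678, ωT=1.981930, cosh=3.697268, sinh=3.559464; start (x,ẋ)=(-0.079660, 0.390196) → end (x,ẋ)=(0.154980, 0.514952)
phase 3: p=0.1547, T=0.336, ωT=0.982195, cosh=1.522400, sinh=1.147912; start (x,ẋ)=(0.154980, 0.514952) → end (x,ẋ)=(0.357343, 0.784902)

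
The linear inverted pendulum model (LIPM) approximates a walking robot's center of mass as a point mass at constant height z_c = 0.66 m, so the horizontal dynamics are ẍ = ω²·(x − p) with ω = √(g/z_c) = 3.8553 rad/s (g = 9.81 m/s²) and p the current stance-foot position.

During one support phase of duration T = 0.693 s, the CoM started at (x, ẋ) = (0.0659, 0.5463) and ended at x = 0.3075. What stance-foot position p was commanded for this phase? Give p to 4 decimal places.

ωT = 3.8553·0.693 = 2.671723; cosh(ωT) = 7.267001, sinh(ωT) = 7.197868
x(T) = p + (x₀−p)·cosh(ωT) + (ẋ₀/ω)·sinh(ωT) ⇒ p·(1 − cosh) = x(T) − x₀·cosh − (ẋ₀/ω)·sinh
numerator   = 0.3075 − (0.0659)·7.267001 − (0.5463/3.8553)·7.197868 = -1.191341
denominator = 1 − 7.267001 = -6.267001
p = -1.191341 / -6.267001 = 0.1901

p = 0.1901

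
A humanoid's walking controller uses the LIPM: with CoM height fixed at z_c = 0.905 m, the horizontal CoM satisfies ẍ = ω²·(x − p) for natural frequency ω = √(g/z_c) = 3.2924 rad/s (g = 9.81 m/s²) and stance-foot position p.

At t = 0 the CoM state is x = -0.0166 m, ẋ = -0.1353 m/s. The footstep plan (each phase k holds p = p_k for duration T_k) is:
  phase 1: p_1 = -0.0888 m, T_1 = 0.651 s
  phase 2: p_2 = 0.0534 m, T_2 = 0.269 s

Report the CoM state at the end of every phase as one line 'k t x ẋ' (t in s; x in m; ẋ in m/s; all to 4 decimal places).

phase 1: p=-0.0888, T=0.651, ωT=2.143352, cosh=4.322620, sinh=4.205359; start (x,ẋ)=(-0.016600, -0.135300) → end (x,ẋ)=(0.050475, 0.414811)
phase 2: p=0.0534, T=0.269, ωT=0.885656, cosh=1.418509, sinh=1.006065; start (x,ẋ)=(0.050475, 0.414811) → end (x,ẋ)=(0.176006, 0.578725)

1 0.6510 0.0505 0.4148
2 0.9200 0.1760 0.5787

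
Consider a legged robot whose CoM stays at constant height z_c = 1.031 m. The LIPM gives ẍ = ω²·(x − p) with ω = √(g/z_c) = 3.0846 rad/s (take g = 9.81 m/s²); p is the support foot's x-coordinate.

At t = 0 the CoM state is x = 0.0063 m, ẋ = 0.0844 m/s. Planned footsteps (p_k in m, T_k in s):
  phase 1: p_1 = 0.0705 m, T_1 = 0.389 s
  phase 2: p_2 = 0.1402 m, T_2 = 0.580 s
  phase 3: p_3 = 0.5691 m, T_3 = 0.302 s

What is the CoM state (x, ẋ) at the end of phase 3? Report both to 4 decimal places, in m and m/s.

x = -1.5211, ẋ = -5.9066

phase 1: p=0.0705, T=0.389, ωT=1.199909, cosh=1.810519, sinh=1.509297; start (x,ẋ)=(0.006300, 0.084400) → end (x,ẋ)=(-0.004438, -0.146080)
phase 2: p=0.1402, T=0.580, ωT=1.789068, cosh=3.075494, sinh=2.908379; start (x,ẋ)=(-0.004438, -0.146080) → end (x,ẋ)=(-0.442369, -1.746846)
phase 3: p=0.5691, T=0.302, ωT=0.931549, cosh=1.466191, sinh=1.072248; start (x,ẋ)=(-0.442369, -1.746846) → end (x,ẋ)=(-1.521134, -5.906600)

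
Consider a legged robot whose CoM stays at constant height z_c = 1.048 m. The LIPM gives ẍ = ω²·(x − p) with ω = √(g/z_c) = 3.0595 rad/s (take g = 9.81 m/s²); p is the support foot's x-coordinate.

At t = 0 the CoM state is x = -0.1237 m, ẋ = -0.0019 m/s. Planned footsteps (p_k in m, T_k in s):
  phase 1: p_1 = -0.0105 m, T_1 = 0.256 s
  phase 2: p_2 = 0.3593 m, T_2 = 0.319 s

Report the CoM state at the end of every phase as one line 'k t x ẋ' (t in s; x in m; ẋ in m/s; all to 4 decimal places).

1 0.2560 -0.1608 -0.3024
2 0.5750 -0.5413 -2.2697

phase 1: p=-0.0105, T=0.256, ωT=0.783232, cosh=1.322731, sinh=0.865804; start (x,ẋ)=(-0.123700, -0.001900) → end (x,ẋ)=(-0.160771, -0.302372)
phase 2: p=0.3593, T=0.319, ωT=0.975981, cosh=1.515295, sinh=1.138473; start (x,ẋ)=(-0.160771, -0.302372) → end (x,ẋ)=(-0.541277, -2.269671)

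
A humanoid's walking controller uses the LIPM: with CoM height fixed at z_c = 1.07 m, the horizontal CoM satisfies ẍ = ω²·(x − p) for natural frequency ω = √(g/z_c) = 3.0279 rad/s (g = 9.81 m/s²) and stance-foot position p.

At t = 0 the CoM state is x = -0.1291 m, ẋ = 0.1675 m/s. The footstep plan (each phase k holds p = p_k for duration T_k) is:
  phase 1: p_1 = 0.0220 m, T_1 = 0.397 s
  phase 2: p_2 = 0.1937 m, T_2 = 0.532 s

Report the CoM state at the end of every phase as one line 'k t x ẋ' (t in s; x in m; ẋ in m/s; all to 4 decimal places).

1 0.3970 -0.1684 -0.3885
2 0.9290 -1.0573 -3.6465

phase 1: p=0.0220, T=0.397, ωT=1.202076, cosh=1.813794, sinh=1.513224; start (x,ẋ)=(-0.129100, 0.167500) → end (x,ẋ)=(-0.168354, -0.388513)
phase 2: p=0.1937, T=0.532, ωT=1.610843, cosh=2.603374, sinh=2.403655; start (x,ẋ)=(-0.168354, -0.388513) → end (x,ẋ)=(-1.057279, -3.646487)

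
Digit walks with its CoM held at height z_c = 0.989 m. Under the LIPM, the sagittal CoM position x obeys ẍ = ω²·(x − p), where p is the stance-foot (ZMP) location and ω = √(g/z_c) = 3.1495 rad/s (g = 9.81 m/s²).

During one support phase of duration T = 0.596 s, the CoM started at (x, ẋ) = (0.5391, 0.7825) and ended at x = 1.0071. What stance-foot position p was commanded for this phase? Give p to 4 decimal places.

p = 0.6777

ωT = 3.1495·0.596 = 1.877102; cosh(ωT) = 3.343787, sinh(ωT) = 3.190754
x(T) = p + (x₀−p)·cosh(ωT) + (ẋ₀/ω)·sinh(ωT) ⇒ p·(1 − cosh) = x(T) − x₀·cosh − (ẋ₀/ω)·sinh
numerator   = 1.0071 − (0.5391)·3.343787 − (0.7825/3.1495)·3.190754 = -1.588285
denominator = 1 − 3.343787 = -2.343787
p = -1.588285 / -2.343787 = 0.6777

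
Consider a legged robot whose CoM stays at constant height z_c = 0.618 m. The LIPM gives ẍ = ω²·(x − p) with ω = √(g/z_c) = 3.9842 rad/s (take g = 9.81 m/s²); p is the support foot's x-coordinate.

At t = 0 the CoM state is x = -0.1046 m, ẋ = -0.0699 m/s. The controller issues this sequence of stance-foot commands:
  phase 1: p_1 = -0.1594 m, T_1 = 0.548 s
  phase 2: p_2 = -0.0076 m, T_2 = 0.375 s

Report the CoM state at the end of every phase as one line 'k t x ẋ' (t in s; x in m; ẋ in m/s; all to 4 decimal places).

phase 1: p=-0.1594, T=0.548, ωT=2.183342, cosh=4.494290, sinh=4.381626; start (x,ẋ)=(-0.104600, -0.069900) → end (x,ẋ)=(0.010015, 0.642508)
phase 2: p=-0.0076, T=0.375, ωT=1.494075, cosh=2.339835, sinh=2.115379; start (x,ẋ)=(0.010015, 0.642508) → end (x,ẋ)=(0.374749, 1.651819)

1 0.5480 0.0100 0.6425
2 0.9230 0.3747 1.6518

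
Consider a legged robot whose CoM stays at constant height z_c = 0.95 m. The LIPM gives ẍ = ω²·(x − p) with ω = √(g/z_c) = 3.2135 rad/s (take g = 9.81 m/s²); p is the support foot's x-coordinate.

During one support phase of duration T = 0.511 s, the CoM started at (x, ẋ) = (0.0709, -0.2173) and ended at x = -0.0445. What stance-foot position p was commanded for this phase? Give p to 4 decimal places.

p = 0.0395

ωT = 3.2135·0.511 = 1.642098; cosh(ωT) = 2.679786, sinh(ωT) = 2.486213
x(T) = p + (x₀−p)·cosh(ωT) + (ẋ₀/ω)·sinh(ωT) ⇒ p·(1 − cosh) = x(T) − x₀·cosh − (ẋ₀/ω)·sinh
numerator   = -0.0445 − (0.0709)·2.679786 − (-0.2173/3.2135)·2.486213 = -0.066377
denominator = 1 − 2.679786 = -1.679786
p = -0.066377 / -1.679786 = 0.0395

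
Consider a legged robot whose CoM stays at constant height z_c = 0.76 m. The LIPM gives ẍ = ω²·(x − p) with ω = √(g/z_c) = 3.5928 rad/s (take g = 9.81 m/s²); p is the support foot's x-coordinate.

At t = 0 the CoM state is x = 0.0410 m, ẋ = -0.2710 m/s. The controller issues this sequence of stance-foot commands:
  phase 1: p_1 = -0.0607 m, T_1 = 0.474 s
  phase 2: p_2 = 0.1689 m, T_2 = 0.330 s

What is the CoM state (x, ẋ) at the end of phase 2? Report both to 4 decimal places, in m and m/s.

x = -0.0009, ẋ = -0.3935

phase 1: p=-0.0607, T=0.474, ωT=1.702987, cosh=2.836231, sinh=2.654092; start (x,ẋ)=(0.041000, -0.271000) → end (x,ẋ)=(0.027550, 0.201154)
phase 2: p=0.1689, T=0.330, ωT=1.185624, cosh=1.789142, sinh=1.483586; start (x,ẋ)=(0.027550, 0.201154) → end (x,ẋ)=(-0.000932, -0.393534)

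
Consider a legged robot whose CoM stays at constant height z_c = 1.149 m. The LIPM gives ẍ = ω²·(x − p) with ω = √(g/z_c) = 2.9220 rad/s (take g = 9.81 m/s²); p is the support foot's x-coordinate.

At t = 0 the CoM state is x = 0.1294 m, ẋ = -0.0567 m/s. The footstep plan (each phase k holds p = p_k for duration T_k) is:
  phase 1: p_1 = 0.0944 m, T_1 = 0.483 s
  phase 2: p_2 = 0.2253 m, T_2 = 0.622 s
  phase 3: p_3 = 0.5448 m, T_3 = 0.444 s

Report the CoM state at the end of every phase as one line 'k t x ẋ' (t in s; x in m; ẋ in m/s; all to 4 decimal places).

1 0.4830 0.1330 0.0741
2 1.1050 0.0097 -0.5741
3 1.5490 -0.8401 -3.7764

phase 1: p=0.0944, T=0.483, ωT=1.411326, cosh=2.172605, sinh=1.928785; start (x,ẋ)=(0.129400, -0.056700) → end (x,ẋ)=(0.133014, 0.074070)
phase 2: p=0.2253, T=0.622, ωT=1.817484, cosh=3.159392, sinh=2.996958; start (x,ẋ)=(0.133014, 0.074070) → end (x,ẋ)=(0.009703, -0.574142)
phase 3: p=0.5448, T=0.444, ωT=1.297368, cosh=1.966451, sinh=1.693201; start (x,ẋ)=(0.009703, -0.574142) → end (x,ẋ)=(-0.840138, -3.776433)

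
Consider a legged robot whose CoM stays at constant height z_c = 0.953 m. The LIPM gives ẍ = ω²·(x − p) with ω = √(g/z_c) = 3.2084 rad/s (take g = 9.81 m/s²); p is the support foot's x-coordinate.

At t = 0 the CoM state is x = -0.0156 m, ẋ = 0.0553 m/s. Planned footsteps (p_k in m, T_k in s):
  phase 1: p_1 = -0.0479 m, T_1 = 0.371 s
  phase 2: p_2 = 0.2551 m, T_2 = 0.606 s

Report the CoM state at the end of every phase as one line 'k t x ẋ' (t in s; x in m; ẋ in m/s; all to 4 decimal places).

phase 1: p=-0.0479, T=0.371, ωT=1.190316, cosh=1.796123, sinh=1.491998; start (x,ẋ)=(-0.015600, 0.055300) → end (x,ẋ)=(0.035831, 0.253943)
phase 2: p=0.2551, T=0.606, ωT=1.944290, cosh=3.565880, sinh=3.422791; start (x,ẋ)=(0.035831, 0.253943) → end (x,ẋ)=(-0.255875, -1.502413)

1 0.3710 0.0358 0.2539
2 0.9770 -0.2559 -1.5024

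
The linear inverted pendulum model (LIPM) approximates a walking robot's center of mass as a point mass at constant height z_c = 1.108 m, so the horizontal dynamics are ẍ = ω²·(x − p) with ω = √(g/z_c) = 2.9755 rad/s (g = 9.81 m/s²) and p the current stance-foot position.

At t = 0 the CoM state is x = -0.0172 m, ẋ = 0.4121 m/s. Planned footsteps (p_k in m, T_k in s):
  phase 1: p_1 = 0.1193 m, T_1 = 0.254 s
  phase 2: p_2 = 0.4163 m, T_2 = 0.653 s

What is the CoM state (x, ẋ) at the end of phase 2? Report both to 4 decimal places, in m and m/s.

phase 1: p=0.1193, T=0.254, ωT=0.755777, cosh=1.299455, sinh=0.829810; start (x,ẋ)=(-0.017200, 0.412100) → end (x,ẋ)=(0.056851, 0.198474)
phase 2: p=0.4163, T=0.653, ωT=1.943002, cosh=3.561471, sinh=3.418198; start (x,ẋ)=(0.056851, 0.198474) → end (x,ẋ)=(-0.635864, -2.949042)

x = -0.6359, ẋ = -2.9490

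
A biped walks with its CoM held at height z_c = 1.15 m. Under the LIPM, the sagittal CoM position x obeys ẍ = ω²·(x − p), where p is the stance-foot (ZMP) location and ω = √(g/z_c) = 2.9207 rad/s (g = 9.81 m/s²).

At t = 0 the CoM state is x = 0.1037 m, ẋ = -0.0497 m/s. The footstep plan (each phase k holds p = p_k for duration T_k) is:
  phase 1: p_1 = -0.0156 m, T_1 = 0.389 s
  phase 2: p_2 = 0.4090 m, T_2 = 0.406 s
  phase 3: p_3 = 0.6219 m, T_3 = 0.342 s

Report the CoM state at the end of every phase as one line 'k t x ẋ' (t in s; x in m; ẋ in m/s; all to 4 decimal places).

1 0.3890 0.1656 0.4013
2 0.7950 0.1773 -0.3368
3 1.1370 -0.1989 -2.0431

phase 1: p=-0.0156, T=0.389, ωT=1.136152, cosh=1.717906, sinh=1.396854; start (x,ẋ)=(0.103700, -0.049700) → end (x,ẋ)=(0.165577, 0.401339)
phase 2: p=0.4090, T=0.406, ωT=1.185804, cosh=1.789409, sinh=1.483909; start (x,ẋ)=(0.165577, 0.401339) → end (x,ẋ)=(0.177323, -0.336849)
phase 3: p=0.6219, T=0.342, ωT=0.998879, cosh=1.541765, sinh=1.173473; start (x,ẋ)=(0.177323, -0.336849) → end (x,ẋ)=(-0.198872, -2.043068)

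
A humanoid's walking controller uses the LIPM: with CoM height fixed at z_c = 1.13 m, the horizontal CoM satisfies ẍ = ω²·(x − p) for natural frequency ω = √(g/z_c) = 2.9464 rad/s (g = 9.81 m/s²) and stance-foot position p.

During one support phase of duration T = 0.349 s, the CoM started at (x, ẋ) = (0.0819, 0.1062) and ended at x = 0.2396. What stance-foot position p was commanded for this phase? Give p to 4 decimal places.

ωT = 2.9464·0.349 = 1.028294; cosh(ωT) = 1.576953, sinh(ωT) = 1.219337
x(T) = p + (x₀−p)·cosh(ωT) + (ẋ₀/ω)·sinh(ωT) ⇒ p·(1 − cosh) = x(T) − x₀·cosh − (ẋ₀/ω)·sinh
numerator   = 0.2396 − (0.0819)·1.576953 − (0.1062/2.9464)·1.219337 = 0.066498
denominator = 1 − 1.576953 = -0.576953
p = 0.066498 / -0.576953 = -0.1153

p = -0.1153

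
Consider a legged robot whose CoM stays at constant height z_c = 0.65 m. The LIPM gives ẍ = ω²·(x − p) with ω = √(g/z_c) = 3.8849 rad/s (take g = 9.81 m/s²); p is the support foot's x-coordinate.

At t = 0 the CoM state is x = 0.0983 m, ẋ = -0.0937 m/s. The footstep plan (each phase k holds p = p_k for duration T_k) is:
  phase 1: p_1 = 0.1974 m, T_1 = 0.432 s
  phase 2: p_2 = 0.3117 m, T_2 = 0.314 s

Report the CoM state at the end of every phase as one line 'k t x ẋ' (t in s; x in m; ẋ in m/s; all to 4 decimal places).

1 0.4320 -0.1396 -1.2548
2 0.7460 -1.0184 -5.0202

phase 1: p=0.1974, T=0.432, ωT=1.678277, cosh=2.771507, sinh=2.584811; start (x,ẋ)=(0.098300, -0.093700) → end (x,ẋ)=(-0.139599, -1.254826)
phase 2: p=0.3117, T=0.314, ωT=1.219859, cosh=1.840990, sinh=1.545718; start (x,ẋ)=(-0.139599, -1.254826) → end (x,ẋ)=(-1.018406, -5.020158)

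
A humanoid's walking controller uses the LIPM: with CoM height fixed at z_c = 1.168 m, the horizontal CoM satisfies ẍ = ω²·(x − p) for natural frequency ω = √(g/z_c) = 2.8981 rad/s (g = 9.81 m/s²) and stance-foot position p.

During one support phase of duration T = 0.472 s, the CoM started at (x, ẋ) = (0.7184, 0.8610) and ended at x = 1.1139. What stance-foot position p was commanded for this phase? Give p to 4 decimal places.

ωT = 2.8981·0.472 = 1.367903; cosh(ωT) = 2.090874, sinh(ωT) = 1.836234
x(T) = p + (x₀−p)·cosh(ωT) + (ẋ₀/ω)·sinh(ωT) ⇒ p·(1 − cosh) = x(T) − x₀·cosh − (ẋ₀/ω)·sinh
numerator   = 1.1139 − (0.7184)·2.090874 − (0.8610/2.8981)·1.836234 = -0.933713
denominator = 1 − 2.090874 = -1.090874
p = -0.933713 / -1.090874 = 0.8559

p = 0.8559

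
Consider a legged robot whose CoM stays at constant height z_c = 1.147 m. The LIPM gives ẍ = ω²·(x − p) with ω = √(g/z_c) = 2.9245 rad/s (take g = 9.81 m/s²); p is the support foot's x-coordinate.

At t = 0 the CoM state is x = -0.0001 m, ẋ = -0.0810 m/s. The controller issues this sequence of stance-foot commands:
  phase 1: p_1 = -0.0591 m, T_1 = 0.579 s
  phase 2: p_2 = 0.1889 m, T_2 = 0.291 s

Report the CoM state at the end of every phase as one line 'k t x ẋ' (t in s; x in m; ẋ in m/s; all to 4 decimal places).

1 0.5790 0.0340 0.2256
2 0.8700 0.0483 -0.1215

phase 1: p=-0.0591, T=0.579, ωT=1.693285, cosh=2.810615, sinh=2.626701; start (x,ẋ)=(-0.000100, -0.081000) → end (x,ẋ)=(0.033974, 0.225566)
phase 2: p=0.1889, T=0.291, ωT=0.851029, cosh=1.384516, sinh=0.957541; start (x,ẋ)=(0.033974, 0.225566) → end (x,ẋ)=(0.048258, -0.121543)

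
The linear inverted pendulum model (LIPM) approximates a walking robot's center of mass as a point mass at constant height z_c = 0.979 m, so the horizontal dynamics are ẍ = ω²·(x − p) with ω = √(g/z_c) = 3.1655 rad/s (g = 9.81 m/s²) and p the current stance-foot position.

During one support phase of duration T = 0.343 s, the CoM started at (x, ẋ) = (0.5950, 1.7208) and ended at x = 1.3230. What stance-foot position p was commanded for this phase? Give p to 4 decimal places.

p = 0.5723

ωT = 3.1655·0.343 = 1.085767; cosh(ωT) = 1.649676, sinh(ωT) = 1.312033
x(T) = p + (x₀−p)·cosh(ωT) + (ẋ₀/ω)·sinh(ωT) ⇒ p·(1 − cosh) = x(T) − x₀·cosh − (ẋ₀/ω)·sinh
numerator   = 1.3230 − (0.5950)·1.649676 − (1.7208/3.1655)·1.312033 = -0.371793
denominator = 1 − 1.649676 = -0.649676
p = -0.371793 / -0.649676 = 0.5723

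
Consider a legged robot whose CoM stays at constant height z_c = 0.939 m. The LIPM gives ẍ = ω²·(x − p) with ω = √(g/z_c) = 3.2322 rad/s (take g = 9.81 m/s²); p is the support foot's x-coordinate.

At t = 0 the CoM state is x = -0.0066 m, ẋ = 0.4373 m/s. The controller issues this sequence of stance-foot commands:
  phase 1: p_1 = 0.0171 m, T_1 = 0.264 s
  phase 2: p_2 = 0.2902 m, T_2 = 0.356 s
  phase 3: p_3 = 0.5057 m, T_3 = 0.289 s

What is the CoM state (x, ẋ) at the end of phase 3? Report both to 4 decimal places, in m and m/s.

x = 0.1231, ẋ = -0.8258

phase 1: p=0.0171, T=0.264, ωT=0.853301, cosh=1.386694, sinh=0.960688; start (x,ẋ)=(-0.006600, 0.437300) → end (x,ẋ)=(0.114211, 0.532810)
phase 2: p=0.2902, T=0.356, ωT=1.150663, cosh=1.738357, sinh=1.421931; start (x,ẋ)=(0.114211, 0.532810) → end (x,ẋ)=(0.218666, 0.117377)
phase 3: p=0.5057, T=0.289, ωT=0.934106, cosh=1.468937, sinh=1.076000; start (x,ẋ)=(0.218666, 0.117377) → end (x,ẋ)=(0.123140, -0.825840)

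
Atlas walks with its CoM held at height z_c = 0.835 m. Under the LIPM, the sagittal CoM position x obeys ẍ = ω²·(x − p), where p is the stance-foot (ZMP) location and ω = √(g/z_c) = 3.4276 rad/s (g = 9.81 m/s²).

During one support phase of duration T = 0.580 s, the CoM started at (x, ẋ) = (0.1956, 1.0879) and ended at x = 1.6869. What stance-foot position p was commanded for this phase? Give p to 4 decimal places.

ωT = 3.4276·0.580 = 1.988008; cosh(ωT) = 3.718972, sinh(ωT) = 3.582004
x(T) = p + (x₀−p)·cosh(ωT) + (ẋ₀/ω)·sinh(ωT) ⇒ p·(1 − cosh) = x(T) − x₀·cosh − (ẋ₀/ω)·sinh
numerator   = 1.6869 − (0.1956)·3.718972 − (1.0879/3.4276)·3.582004 = -0.177438
denominator = 1 − 3.718972 = -2.718972
p = -0.177438 / -2.718972 = 0.0653

p = 0.0653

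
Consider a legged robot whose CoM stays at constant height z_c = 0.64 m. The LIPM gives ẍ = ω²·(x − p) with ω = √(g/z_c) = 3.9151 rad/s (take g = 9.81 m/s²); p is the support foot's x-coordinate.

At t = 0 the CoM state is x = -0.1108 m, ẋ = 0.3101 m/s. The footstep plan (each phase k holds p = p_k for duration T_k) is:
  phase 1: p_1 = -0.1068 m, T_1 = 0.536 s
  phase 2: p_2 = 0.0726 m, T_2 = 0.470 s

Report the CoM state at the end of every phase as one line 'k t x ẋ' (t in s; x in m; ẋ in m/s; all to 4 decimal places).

phase 1: p=-0.1068, T=0.536, ωT=2.098494, cosh=4.138259, sinh=4.015618; start (x,ẋ)=(-0.110800, 0.310100) → end (x,ẋ)=(0.194709, 1.220388)
phase 2: p=0.0726, T=0.470, ωT=1.840097, cosh=3.227976, sinh=3.069174; start (x,ẋ)=(0.194709, 1.220388) → end (x,ẋ)=(1.423465, 5.406655)

1 0.5360 0.1947 1.2204
2 1.0060 1.4235 5.4067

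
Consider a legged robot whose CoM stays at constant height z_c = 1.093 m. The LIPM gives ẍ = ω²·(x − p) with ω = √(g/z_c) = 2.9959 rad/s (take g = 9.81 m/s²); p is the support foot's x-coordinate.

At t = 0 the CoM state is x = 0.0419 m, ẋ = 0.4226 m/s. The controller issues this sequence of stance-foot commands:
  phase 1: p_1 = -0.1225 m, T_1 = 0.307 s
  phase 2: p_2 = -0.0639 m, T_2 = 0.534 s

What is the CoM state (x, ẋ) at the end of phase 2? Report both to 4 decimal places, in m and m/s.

x = 1.6834, ẋ = 5.2645

phase 1: p=-0.1225, T=0.307, ωT=0.919741, cosh=1.453632, sinh=1.055010; start (x,ẋ)=(0.041900, 0.422600) → end (x,ẋ)=(0.265296, 1.133924)
phase 2: p=-0.0639, T=0.534, ωT=1.599811, cosh=2.577015, sinh=2.375080; start (x,ẋ)=(0.265296, 1.133924) → end (x,ẋ)=(1.683392, 5.264535)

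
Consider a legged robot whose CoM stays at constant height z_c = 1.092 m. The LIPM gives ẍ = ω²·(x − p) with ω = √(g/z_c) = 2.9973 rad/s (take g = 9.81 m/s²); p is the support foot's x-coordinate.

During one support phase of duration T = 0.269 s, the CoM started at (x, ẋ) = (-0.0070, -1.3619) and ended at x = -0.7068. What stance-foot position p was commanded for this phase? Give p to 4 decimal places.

p = 0.8455

ωT = 2.9973·0.269 = 0.806274; cosh(ωT) = 1.343033, sinh(ωT) = 0.896514
x(T) = p + (x₀−p)·cosh(ωT) + (ẋ₀/ω)·sinh(ωT) ⇒ p·(1 − cosh) = x(T) − x₀·cosh − (ẋ₀/ω)·sinh
numerator   = -0.7068 − (-0.0070)·1.343033 − (-1.3619/2.9973)·0.896514 = -0.290045
denominator = 1 − 1.343033 = -0.343033
p = -0.290045 / -0.343033 = 0.8455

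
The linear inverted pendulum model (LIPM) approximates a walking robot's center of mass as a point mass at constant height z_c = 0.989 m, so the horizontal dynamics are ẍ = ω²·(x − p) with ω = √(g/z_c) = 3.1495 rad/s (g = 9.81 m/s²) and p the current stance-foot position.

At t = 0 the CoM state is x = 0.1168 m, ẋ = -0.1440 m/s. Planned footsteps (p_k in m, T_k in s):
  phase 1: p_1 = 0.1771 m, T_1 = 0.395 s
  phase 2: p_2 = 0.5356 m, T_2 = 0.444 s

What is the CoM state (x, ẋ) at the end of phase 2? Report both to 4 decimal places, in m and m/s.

x = -0.9796, ẋ = -4.4899

phase 1: p=0.1771, T=0.395, ωT=1.244053, cosh=1.878930, sinh=1.590716; start (x,ẋ)=(0.116800, -0.144000) → end (x,ẋ)=(-0.008929, -0.572666)
phase 2: p=0.5356, T=0.444, ωT=1.398378, cosh=2.147813, sinh=1.900815; start (x,ẋ)=(-0.008929, -0.572666) → end (x,ẋ)=(-0.979568, -4.489870)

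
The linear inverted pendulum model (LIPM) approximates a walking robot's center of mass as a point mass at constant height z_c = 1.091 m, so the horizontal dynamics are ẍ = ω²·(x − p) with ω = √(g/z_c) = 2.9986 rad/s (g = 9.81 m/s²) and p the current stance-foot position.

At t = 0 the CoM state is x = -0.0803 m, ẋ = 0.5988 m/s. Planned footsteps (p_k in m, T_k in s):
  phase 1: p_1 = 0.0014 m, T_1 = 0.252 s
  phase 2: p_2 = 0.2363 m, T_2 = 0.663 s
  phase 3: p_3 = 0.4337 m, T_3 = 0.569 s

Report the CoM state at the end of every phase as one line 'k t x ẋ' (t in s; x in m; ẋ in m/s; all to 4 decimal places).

1 0.2520 0.0609 0.5748
2 0.9150 0.2707 0.2539
3 1.4840 0.1955 -0.5795

phase 1: p=0.0014, T=0.252, ωT=0.755647, cosh=1.299348, sinh=0.829641; start (x,ẋ)=(-0.080300, 0.598800) → end (x,ẋ)=(0.060917, 0.574799)
phase 2: p=0.2363, T=0.663, ωT=1.988072, cosh=3.719200, sinh=3.582241; start (x,ẋ)=(0.060917, 0.574799) → end (x,ẋ)=(0.270692, 0.253881)
phase 3: p=0.4337, T=0.569, ωT=1.706203, cosh=2.844782, sinh=2.663228; start (x,ẋ)=(0.270692, 0.253881) → end (x,ẋ)=(0.195465, -0.579537)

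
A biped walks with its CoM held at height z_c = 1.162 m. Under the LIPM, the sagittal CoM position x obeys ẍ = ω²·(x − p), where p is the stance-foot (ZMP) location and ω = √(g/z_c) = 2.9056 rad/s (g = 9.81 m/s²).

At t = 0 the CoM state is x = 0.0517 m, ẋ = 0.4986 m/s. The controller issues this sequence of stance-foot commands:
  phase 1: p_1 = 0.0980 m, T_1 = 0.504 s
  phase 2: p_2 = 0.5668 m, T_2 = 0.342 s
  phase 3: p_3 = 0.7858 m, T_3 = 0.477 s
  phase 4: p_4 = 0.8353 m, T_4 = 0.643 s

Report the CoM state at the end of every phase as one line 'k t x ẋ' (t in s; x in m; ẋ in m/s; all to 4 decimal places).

1 0.5040 0.3438 0.8605
2 0.8460 0.5695 0.5662
3 1.3230 0.6915 0.0247
4 1.9660 0.3852 -1.2394

phase 1: p=0.0980, T=0.504, ωT=1.464422, cosh=2.278128, sinh=2.046916; start (x,ẋ)=(0.051700, 0.498600) → end (x,ẋ)=(0.343773, 0.860504)
phase 2: p=0.5668, T=0.342, ωT=0.993715, cosh=1.535725, sinh=1.165526; start (x,ẋ)=(0.343773, 0.860504) → end (x,ẋ)=(0.569467, 0.566205)
phase 3: p=0.7858, T=0.477, ωT=1.385971, cosh=2.124394, sinh=1.874313; start (x,ẋ)=(0.569467, 0.566205) → end (x,ẋ)=(0.691464, 0.024690)
phase 4: p=0.8353, T=0.643, ωT=1.868301, cosh=3.315833, sinh=3.161448; start (x,ẋ)=(0.691464, 0.024690) → end (x,ẋ)=(0.385228, -1.239395)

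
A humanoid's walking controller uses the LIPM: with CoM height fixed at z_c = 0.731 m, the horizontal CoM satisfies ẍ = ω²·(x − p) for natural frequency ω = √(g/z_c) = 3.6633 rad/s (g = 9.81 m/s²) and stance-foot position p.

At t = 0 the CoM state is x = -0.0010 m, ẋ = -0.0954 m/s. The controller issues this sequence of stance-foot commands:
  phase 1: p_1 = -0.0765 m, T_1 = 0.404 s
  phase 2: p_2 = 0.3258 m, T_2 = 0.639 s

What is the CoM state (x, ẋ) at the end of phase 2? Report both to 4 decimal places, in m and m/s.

x = -0.6537, ẋ = -3.4546

phase 1: p=-0.0765, T=0.404, ωT=1.479973, cosh=2.310236, sinh=2.082592; start (x,ẋ)=(-0.001000, -0.095400) → end (x,ẋ)=(0.043688, 0.355605)
phase 2: p=0.3258, T=0.639, ωT=2.340849, cosh=5.243148, sinh=5.146902; start (x,ẋ)=(0.043688, 0.355605) → end (x,ẋ)=(-0.653735, -3.454637)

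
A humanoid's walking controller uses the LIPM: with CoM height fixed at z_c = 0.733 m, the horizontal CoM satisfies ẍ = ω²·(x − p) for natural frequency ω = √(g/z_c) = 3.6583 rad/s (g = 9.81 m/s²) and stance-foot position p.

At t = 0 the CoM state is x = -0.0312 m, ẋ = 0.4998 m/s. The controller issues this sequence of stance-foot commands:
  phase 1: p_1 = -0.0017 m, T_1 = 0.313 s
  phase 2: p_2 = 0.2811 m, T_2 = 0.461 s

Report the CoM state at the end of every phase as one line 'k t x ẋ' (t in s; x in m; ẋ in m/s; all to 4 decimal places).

phase 1: p=-0.0017, T=0.313, ωT=1.145048, cosh=1.730400, sinh=1.412192; start (x,ẋ)=(-0.031200, 0.499800) → end (x,ẋ)=(0.140188, 0.712451)
phase 2: p=0.2811, T=0.461, ωT=1.686476, cosh=2.792794, sinh=2.607623; start (x,ẋ)=(0.140188, 0.712451) → end (x,ẋ)=(0.395394, 0.645502)

1 0.3130 0.1402 0.7125
2 0.7740 0.3954 0.6455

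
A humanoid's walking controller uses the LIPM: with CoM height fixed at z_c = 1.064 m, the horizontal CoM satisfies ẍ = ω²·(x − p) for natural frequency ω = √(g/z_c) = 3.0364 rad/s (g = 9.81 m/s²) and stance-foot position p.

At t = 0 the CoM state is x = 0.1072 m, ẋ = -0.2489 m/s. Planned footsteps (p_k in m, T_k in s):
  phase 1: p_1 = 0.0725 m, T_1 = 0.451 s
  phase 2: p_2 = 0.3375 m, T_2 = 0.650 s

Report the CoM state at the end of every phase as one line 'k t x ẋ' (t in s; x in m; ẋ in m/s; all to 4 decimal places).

phase 1: p=0.0725, T=0.451, ωT=1.369416, cosh=2.093655, sinh=1.839400; start (x,ẋ)=(0.107200, -0.248900) → end (x,ẋ)=(-0.005630, -0.327306)
phase 2: p=0.3375, T=0.650, ωT=1.973660, cosh=3.667958, sinh=3.529011; start (x,ẋ)=(-0.005630, -0.327306) → end (x,ẋ)=(-1.301491, -4.877346)

1 0.4510 -0.0056 -0.3273
2 1.1010 -1.3015 -4.8773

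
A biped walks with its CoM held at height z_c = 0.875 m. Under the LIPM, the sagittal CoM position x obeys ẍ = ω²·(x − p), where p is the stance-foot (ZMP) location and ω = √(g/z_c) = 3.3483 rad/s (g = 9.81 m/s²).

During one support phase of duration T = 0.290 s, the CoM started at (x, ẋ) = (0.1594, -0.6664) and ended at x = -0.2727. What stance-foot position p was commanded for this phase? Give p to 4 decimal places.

p = 0.5656

ωT = 3.3483·0.290 = 0.971007; cosh(ωT) = 1.509652, sinh(ωT) = 1.130950
x(T) = p + (x₀−p)·cosh(ωT) + (ẋ₀/ω)·sinh(ωT) ⇒ p·(1 − cosh) = x(T) − x₀·cosh − (ẋ₀/ω)·sinh
numerator   = -0.2727 − (0.1594)·1.509652 − (-0.6664/3.3483)·1.130950 = -0.288250
denominator = 1 − 1.509652 = -0.509652
p = -0.288250 / -0.509652 = 0.5656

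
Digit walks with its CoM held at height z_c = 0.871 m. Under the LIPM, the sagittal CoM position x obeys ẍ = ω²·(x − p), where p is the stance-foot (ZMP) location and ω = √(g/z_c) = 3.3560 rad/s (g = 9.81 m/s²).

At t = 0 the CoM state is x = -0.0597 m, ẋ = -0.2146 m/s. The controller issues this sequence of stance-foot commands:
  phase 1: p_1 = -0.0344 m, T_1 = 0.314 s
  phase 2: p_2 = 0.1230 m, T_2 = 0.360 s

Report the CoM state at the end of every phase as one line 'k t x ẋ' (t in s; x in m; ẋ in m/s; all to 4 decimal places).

1 0.3140 -0.1557 -0.4522
2 0.6740 -0.5904 -2.2498

phase 1: p=-0.0344, T=0.314, ωT=1.053784, cosh=1.608551, sinh=1.259934; start (x,ẋ)=(-0.059700, -0.214600) → end (x,ẋ)=(-0.155663, -0.452172)
phase 2: p=0.1230, T=0.360, ωT=1.208160, cosh=1.823033, sinh=1.524287; start (x,ẋ)=(-0.155663, -0.452172) → end (x,ẋ)=(-0.590387, -2.249827)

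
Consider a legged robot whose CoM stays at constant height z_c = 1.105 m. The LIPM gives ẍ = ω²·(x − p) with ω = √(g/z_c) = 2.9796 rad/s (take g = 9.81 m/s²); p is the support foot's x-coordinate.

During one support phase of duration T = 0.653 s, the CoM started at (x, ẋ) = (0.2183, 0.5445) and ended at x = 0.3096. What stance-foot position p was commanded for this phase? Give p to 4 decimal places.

ωT = 2.9796·0.653 = 1.945679; cosh(ωT) = 3.570635, sinh(ωT) = 3.427745
x(T) = p + (x₀−p)·cosh(ωT) + (ẋ₀/ω)·sinh(ωT) ⇒ p·(1 − cosh) = x(T) − x₀·cosh − (ẋ₀/ω)·sinh
numerator   = 0.3096 − (0.2183)·3.570635 − (0.5445/2.9796)·3.427745 = -1.096265
denominator = 1 − 3.570635 = -2.570635
p = -1.096265 / -2.570635 = 0.4265

p = 0.4265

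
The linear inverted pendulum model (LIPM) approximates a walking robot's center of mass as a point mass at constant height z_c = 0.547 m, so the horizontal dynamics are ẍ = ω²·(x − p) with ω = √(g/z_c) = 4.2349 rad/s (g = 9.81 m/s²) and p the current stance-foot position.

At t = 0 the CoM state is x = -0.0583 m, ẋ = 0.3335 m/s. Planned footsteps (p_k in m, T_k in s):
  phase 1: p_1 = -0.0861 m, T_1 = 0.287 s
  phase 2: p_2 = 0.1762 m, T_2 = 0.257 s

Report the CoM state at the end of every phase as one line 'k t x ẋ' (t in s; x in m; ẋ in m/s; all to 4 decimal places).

phase 1: p=-0.0861, T=0.287, ωT=1.215416, cosh=1.834142, sinh=1.537555; start (x,ẋ)=(-0.058300, 0.333500) → end (x,ẋ)=(0.085972, 0.792703)
phase 2: p=0.1762, T=0.257, ωT=1.088369, cosh=1.653097, sinh=1.316331; start (x,ẋ)=(0.085972, 0.792703) → end (x,ẋ)=(0.273440, 0.807437)

1 0.2870 0.0860 0.7927
2 0.5440 0.2734 0.8074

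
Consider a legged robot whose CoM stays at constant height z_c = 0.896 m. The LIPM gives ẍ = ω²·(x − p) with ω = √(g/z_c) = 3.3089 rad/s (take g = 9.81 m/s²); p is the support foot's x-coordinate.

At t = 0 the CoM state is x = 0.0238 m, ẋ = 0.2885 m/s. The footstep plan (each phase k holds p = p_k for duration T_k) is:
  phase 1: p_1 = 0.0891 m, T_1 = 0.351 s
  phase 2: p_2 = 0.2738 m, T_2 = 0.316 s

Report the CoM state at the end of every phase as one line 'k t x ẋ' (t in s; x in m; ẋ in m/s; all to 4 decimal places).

1 0.3510 0.1002 0.1947
2 0.6670 0.0697 -0.4051

phase 1: p=0.0891, T=0.351, ωT=1.161424, cosh=1.753759, sinh=1.440719; start (x,ẋ)=(0.023800, 0.288500) → end (x,ẋ)=(0.100195, 0.194662)
phase 2: p=0.2738, T=0.316, ωT=1.045612, cosh=1.598308, sinh=1.246832; start (x,ẋ)=(0.100195, 0.194662) → end (x,ẋ)=(0.069676, -0.405105)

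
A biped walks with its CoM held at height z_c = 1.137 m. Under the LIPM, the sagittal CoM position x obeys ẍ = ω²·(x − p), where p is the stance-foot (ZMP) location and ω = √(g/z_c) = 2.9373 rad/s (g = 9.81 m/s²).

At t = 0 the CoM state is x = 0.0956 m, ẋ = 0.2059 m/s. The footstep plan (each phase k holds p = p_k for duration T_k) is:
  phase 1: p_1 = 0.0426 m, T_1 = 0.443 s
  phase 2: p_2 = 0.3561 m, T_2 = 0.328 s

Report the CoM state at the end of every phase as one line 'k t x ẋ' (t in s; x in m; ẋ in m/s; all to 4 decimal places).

phase 1: p=0.0426, T=0.443, ωT=1.301224, cosh=1.972994, sinh=1.700796; start (x,ẋ)=(0.095600, 0.205900) → end (x,ẋ)=(0.266392, 0.671014)
phase 2: p=0.3561, T=0.328, ωT=0.963434, cosh=1.501131, sinh=1.119551; start (x,ẋ)=(0.266392, 0.671014) → end (x,ẋ)=(0.477193, 0.712278)

1 0.4430 0.2664 0.6710
2 0.7710 0.4772 0.7123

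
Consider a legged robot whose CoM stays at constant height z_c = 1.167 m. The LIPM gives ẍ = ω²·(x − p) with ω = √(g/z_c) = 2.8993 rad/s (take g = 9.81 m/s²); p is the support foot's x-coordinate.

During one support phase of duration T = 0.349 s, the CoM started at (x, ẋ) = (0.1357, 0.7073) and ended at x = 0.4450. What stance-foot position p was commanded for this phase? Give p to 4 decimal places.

p = 0.1032

ωT = 2.8993·0.349 = 1.011856; cosh(ωT) = 1.557122, sinh(ωT) = 1.193579
x(T) = p + (x₀−p)·cosh(ωT) + (ẋ₀/ω)·sinh(ωT) ⇒ p·(1 − cosh) = x(T) − x₀·cosh − (ẋ₀/ω)·sinh
numerator   = 0.4450 − (0.1357)·1.557122 − (0.7073/2.8993)·1.193579 = -0.057481
denominator = 1 − 1.557122 = -0.557122
p = -0.057481 / -0.557122 = 0.1032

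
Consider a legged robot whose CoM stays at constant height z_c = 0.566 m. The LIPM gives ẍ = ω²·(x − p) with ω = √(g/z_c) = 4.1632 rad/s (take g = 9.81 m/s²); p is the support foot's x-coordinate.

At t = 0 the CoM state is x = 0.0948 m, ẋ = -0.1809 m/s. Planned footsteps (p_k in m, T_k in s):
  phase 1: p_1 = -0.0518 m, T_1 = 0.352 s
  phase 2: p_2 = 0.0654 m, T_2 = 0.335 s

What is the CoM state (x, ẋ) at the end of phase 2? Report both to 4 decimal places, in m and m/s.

x = 0.7206, ẋ = 2.8034

phase 1: p=-0.0518, T=0.352, ωT=1.465446, cosh=2.280225, sinh=2.049250; start (x,ẋ)=(0.094800, -0.180900) → end (x,ẋ)=(0.193437, 0.838216)
phase 2: p=0.0654, T=0.335, ωT=1.394672, cosh=2.140783, sinh=1.892868; start (x,ẋ)=(0.193437, 0.838216) → end (x,ẋ)=(0.720608, 2.803418)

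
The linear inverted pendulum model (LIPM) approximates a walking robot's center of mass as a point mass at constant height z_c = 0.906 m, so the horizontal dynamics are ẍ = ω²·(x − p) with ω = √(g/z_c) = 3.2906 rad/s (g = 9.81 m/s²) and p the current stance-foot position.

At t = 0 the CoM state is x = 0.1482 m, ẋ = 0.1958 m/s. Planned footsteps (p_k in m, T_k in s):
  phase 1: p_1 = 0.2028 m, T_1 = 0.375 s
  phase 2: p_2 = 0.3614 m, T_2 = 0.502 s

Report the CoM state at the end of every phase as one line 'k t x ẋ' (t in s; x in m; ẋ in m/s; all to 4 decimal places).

1 0.3750 0.1946 0.0824
2 0.8770 -0.0267 -1.1562

phase 1: p=0.2028, T=0.375, ωT=1.233975, cosh=1.862995, sinh=1.571861; start (x,ẋ)=(0.148200, 0.195800) → end (x,ẋ)=(0.194611, 0.082363)
phase 2: p=0.3614, T=0.502, ωT=1.651881, cosh=2.704237, sinh=2.512548; start (x,ẋ)=(0.194611, 0.082363) → end (x,ẋ)=(-0.026749, -1.156250)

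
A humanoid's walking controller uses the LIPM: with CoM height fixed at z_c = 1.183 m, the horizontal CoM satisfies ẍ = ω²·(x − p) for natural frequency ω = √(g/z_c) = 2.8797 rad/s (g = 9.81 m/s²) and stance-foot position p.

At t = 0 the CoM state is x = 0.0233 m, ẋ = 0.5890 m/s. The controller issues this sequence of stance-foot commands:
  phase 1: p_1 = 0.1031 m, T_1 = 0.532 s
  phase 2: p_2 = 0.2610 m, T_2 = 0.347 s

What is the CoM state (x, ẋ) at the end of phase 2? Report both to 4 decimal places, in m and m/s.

phase 1: p=0.1031, T=0.532, ωT=1.532000, cosh=2.421764, sinh=2.205661; start (x,ẋ)=(0.023300, 0.589000) → end (x,ẋ)=(0.360978, 0.919558)
phase 2: p=0.2610, T=0.347, ωT=0.999256, cosh=1.542207, sinh=1.174053; start (x,ẋ)=(0.360978, 0.919558) → end (x,ẋ)=(0.790091, 1.756168)

x = 0.7901, ẋ = 1.7562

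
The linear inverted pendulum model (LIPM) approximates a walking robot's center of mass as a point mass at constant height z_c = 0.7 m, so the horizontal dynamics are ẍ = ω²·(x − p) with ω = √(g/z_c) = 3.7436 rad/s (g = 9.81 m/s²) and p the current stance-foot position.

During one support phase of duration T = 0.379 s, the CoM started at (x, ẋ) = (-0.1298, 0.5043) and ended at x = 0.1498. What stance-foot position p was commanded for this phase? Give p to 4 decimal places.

p = -0.1446

ωT = 3.7436·0.379 = 1.418824; cosh(ωT) = 2.187129, sinh(ωT) = 1.945131
x(T) = p + (x₀−p)·cosh(ωT) + (ẋ₀/ω)·sinh(ωT) ⇒ p·(1 − cosh) = x(T) − x₀·cosh − (ẋ₀/ω)·sinh
numerator   = 0.1498 − (-0.1298)·2.187129 − (0.5043/3.7436)·1.945131 = 0.171661
denominator = 1 − 2.187129 = -1.187129
p = 0.171661 / -1.187129 = -0.1446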